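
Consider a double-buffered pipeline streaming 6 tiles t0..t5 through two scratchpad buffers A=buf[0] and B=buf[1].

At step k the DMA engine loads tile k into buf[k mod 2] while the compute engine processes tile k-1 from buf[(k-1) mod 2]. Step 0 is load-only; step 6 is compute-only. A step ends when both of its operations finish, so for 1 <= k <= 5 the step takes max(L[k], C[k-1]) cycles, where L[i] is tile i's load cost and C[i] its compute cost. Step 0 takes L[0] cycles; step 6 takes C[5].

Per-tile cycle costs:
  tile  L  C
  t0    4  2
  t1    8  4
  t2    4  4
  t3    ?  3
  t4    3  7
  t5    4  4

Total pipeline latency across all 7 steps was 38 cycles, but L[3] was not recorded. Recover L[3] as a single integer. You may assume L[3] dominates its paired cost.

step 0 | dur = L[0]=4 = 4
step 1 | dur = max(L[1]=8, C[0]=2) = 8
step 2 | dur = max(L[2]=4, C[1]=4) = 4
step 3 | dur = max(L[3]=?, C[2]=4) = L[3]  (unknown; binding)
step 4 | dur = max(L[4]=3, C[3]=3) = 3
step 5 | dur = max(L[5]=4, C[4]=7) = 7
step 6 | dur = C[5]=4 = 4
sum of known step durations = 30
dur[3] = total - known = 38 - 30 = 8
L[3] is the binding max in step 3, so L[3] = dur[3] = 8

L[3] = 8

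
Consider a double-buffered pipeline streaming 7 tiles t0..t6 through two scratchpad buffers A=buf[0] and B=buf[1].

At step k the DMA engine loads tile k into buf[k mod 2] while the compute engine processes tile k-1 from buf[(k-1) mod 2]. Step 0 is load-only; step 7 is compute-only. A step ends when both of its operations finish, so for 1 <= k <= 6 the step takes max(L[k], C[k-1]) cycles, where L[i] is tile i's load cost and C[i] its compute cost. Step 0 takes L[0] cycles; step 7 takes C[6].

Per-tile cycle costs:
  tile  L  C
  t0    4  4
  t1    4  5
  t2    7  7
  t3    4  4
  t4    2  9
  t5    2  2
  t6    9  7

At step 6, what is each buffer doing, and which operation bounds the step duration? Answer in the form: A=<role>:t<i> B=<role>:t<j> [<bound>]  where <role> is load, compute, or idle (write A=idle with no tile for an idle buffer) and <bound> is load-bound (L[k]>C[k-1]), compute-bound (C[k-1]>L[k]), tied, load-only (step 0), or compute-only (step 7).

k=0 load=t0/4c comp=- wait=4 total=4
k=1 load=t1/4c comp=t0/4c wait=4 total=8
k=2 load=t2/7c comp=t1/5c wait=7 total=15
k=3 load=t3/4c comp=t2/7c wait=7 total=22
k=4 load=t4/2c comp=t3/4c wait=4 total=26
k=5 load=t5/2c comp=t4/9c wait=9 total=35
k=6 load=t6/9c comp=t5/2c wait=9 total=44
k=7 load=- comp=t6/7c wait=7 total=51

step 6: A=load:t6 B=compute:t5 [load-bound]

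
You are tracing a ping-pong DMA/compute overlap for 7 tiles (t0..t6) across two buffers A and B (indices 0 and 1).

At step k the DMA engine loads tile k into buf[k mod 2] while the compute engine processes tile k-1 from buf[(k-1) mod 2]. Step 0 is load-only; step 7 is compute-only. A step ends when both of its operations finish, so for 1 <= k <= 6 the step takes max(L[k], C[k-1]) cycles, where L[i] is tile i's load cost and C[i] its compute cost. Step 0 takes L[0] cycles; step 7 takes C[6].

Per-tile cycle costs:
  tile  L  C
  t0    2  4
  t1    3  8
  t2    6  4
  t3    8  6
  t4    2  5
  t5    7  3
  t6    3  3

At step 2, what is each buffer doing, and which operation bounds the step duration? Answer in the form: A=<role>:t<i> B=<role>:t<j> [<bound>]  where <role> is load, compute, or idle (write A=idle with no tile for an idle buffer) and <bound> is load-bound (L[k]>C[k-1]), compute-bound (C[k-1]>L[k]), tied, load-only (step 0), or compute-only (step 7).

  0. 2=2c; end=2; A:t0 B:-
  1. max(3,4)=4c; end=6; A:t0 B:t1
  2. max(6,8)=8c; end=14; A:t2 B:t1
  3. max(8,4)=8c; end=22; A:t2 B:t3
  4. max(2,6)=6c; end=28; A:t4 B:t3
  5. max(7,5)=7c; end=35; A:t4 B:t5
  6. max(3,3)=3c; end=38; A:t6 B:t5
  7. 3=3c; end=41; A:t6 B:t5

step 2: A=load:t2 B=compute:t1 [compute-bound]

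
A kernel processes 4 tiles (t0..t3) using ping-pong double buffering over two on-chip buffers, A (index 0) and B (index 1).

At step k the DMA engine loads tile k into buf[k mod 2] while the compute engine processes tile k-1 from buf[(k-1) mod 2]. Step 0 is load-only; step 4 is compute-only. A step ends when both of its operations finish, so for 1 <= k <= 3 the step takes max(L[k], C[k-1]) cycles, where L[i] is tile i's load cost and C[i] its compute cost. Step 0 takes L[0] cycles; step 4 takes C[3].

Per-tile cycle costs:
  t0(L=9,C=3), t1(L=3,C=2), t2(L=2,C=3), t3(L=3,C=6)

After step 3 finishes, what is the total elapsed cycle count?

end_cycle[3] = 17

step 0: L[0]=9 → dur=9, Σ=9 | A=load:t0 B=idle [load-only]
step 1: L[1]=3 C[0]=3 → dur=3, Σ=12 | A=compute:t0 B=load:t1 [tied]
step 2: L[2]=2 C[1]=2 → dur=2, Σ=14 | A=load:t2 B=compute:t1 [tied]
step 3: L[3]=3 C[2]=3 → dur=3, Σ=17 | A=compute:t2 B=load:t3 [tied]
step 4: C[3]=6 → dur=6, Σ=23 | A=idle B=compute:t3 [compute-only]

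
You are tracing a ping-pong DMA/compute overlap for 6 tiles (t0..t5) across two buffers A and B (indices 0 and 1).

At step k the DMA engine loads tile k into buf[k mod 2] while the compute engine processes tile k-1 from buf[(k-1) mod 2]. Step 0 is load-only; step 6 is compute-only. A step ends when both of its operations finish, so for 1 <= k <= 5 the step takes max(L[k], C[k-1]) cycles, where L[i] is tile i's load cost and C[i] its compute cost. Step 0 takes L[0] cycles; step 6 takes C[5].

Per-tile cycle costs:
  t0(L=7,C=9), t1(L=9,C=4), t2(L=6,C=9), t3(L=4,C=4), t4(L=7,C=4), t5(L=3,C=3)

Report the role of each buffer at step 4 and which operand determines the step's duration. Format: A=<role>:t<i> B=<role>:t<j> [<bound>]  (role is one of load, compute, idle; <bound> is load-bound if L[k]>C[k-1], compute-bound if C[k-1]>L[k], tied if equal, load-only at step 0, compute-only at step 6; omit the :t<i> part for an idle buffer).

k=0 load=t0/7c comp=- wait=7 total=7
k=1 load=t1/9c comp=t0/9c wait=9 total=16
k=2 load=t2/6c comp=t1/4c wait=6 total=22
k=3 load=t3/4c comp=t2/9c wait=9 total=31
k=4 load=t4/7c comp=t3/4c wait=7 total=38
k=5 load=t5/3c comp=t4/4c wait=4 total=42
k=6 load=- comp=t5/3c wait=3 total=45

step 4: A=load:t4 B=compute:t3 [load-bound]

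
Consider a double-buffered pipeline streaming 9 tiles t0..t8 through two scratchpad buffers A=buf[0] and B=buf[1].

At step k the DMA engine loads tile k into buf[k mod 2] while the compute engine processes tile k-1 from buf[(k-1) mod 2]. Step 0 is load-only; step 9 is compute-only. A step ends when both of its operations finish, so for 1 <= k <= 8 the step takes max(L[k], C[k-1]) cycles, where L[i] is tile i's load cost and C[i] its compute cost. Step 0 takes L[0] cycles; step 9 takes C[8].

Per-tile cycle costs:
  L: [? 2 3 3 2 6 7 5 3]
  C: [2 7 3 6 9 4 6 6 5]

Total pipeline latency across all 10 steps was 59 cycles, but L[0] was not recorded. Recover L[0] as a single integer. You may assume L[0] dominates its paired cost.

step 0: dur = L[0]=? = L[0]  (unknown; binding)
step 1: dur = max(L[1]=2, C[0]=2) = 2
step 2: dur = max(L[2]=3, C[1]=7) = 7
step 3: dur = max(L[3]=3, C[2]=3) = 3
step 4: dur = max(L[4]=2, C[3]=6) = 6
step 5: dur = max(L[5]=6, C[4]=9) = 9
step 6: dur = max(L[6]=7, C[5]=4) = 7
step 7: dur = max(L[7]=5, C[6]=6) = 6
step 8: dur = max(L[8]=3, C[7]=6) = 6
step 9: dur = C[8]=5 = 5
sum of known step durations = 51
dur[0] = total - known = 59 - 51 = 8
L[0] is the binding max in step 0, so L[0] = dur[0] = 8

L[0] = 8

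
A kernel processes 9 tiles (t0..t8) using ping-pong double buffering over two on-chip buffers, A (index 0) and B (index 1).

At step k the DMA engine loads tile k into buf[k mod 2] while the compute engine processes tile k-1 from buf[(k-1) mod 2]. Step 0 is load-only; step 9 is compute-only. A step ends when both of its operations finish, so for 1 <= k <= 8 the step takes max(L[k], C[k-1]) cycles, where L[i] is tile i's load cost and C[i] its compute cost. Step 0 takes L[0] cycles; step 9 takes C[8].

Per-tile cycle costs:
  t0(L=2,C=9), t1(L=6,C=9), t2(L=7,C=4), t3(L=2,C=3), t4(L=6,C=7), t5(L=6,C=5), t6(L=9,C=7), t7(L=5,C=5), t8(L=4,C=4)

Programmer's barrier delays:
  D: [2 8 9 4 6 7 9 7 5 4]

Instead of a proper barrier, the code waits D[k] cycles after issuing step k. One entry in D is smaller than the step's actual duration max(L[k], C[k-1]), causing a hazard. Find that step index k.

[0] required=L[0]=2=2 vs D=2 ok
[1] required=max(L[1]=6,C[0]=9)=9 vs D=8 SHORT
[2] required=max(L[2]=7,C[1]=9)=9 vs D=9 ok
[3] required=max(L[3]=2,C[2]=4)=4 vs D=4 ok
[4] required=max(L[4]=6,C[3]=3)=6 vs D=6 ok
[5] required=max(L[5]=6,C[4]=7)=7 vs D=7 ok
[6] required=max(L[6]=9,C[5]=5)=9 vs D=9 ok
[7] required=max(L[7]=5,C[6]=7)=7 vs D=7 ok
[8] required=max(L[8]=4,C[7]=5)=5 vs D=5 ok
[9] required=C[8]=4=4 vs D=4 ok

hazard at step 1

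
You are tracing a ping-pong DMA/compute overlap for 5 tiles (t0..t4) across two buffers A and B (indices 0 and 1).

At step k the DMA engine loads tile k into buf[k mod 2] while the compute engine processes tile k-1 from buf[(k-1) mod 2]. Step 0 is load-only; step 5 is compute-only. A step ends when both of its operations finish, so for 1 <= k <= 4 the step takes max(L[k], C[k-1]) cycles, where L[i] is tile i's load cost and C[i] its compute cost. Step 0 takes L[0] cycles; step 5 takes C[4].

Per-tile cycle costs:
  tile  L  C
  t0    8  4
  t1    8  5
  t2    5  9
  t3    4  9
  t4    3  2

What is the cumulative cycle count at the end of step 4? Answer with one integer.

end_cycle[4] = 39

step 0: L[0]=8 → dur=8, Σ=8 | A=load:t0 B=idle [load-only]
step 1: L[1]=8 C[0]=4 → dur=8, Σ=16 | A=compute:t0 B=load:t1 [load-bound]
step 2: L[2]=5 C[1]=5 → dur=5, Σ=21 | A=load:t2 B=compute:t1 [tied]
step 3: L[3]=4 C[2]=9 → dur=9, Σ=30 | A=compute:t2 B=load:t3 [compute-bound]
step 4: L[4]=3 C[3]=9 → dur=9, Σ=39 | A=load:t4 B=compute:t3 [compute-bound]
step 5: C[4]=2 → dur=2, Σ=41 | A=compute:t4 B=idle [compute-only]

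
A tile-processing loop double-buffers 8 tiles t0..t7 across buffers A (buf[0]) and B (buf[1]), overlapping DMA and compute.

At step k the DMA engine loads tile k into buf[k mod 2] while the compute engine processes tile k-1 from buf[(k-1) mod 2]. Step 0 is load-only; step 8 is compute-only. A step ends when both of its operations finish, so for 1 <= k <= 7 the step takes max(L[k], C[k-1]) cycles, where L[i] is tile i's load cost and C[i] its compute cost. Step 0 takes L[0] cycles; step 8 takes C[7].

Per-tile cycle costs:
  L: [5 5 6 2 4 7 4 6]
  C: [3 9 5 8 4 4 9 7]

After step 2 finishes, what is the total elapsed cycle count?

end_cycle[2] = 19

  0. 5=5c; end=5; A:t0 B:-
  1. max(5,3)=5c; end=10; A:t0 B:t1
  2. max(6,9)=9c; end=19; A:t2 B:t1
  3. max(2,5)=5c; end=24; A:t2 B:t3
  4. max(4,8)=8c; end=32; A:t4 B:t3
  5. max(7,4)=7c; end=39; A:t4 B:t5
  6. max(4,4)=4c; end=43; A:t6 B:t5
  7. max(6,9)=9c; end=52; A:t6 B:t7
  8. 7=7c; end=59; A:t6 B:t7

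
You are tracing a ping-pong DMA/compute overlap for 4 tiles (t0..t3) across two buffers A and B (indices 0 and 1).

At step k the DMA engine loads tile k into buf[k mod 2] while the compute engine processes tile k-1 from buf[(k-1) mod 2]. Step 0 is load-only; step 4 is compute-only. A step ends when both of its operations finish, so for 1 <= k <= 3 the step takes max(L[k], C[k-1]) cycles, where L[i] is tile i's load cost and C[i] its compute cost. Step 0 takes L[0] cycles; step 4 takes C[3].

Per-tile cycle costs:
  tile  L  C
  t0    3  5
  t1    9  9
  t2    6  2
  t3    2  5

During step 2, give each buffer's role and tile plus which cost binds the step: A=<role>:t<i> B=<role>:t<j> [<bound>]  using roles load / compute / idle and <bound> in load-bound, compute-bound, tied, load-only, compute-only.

step 2: A=load:t2 B=compute:t1 [compute-bound]

  0. 3=3c; end=3; A:t0 B:-
  1. max(9,5)=9c; end=12; A:t0 B:t1
  2. max(6,9)=9c; end=21; A:t2 B:t1
  3. max(2,2)=2c; end=23; A:t2 B:t3
  4. 5=5c; end=28; A:t2 B:t3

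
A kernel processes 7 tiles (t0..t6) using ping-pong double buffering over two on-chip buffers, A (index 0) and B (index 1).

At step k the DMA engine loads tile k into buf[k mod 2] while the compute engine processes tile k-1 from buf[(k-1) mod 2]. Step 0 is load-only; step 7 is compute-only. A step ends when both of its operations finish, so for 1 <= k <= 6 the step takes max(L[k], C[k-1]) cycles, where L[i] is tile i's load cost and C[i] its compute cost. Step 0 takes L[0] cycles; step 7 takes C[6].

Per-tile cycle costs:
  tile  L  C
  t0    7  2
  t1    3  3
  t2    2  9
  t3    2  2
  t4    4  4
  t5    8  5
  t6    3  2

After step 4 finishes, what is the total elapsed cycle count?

end_cycle[4] = 26

step 0: L[0]=7 → dur=7, Σ=7 | A=load:t0 B=idle [load-only]
step 1: L[1]=3 C[0]=2 → dur=3, Σ=10 | A=compute:t0 B=load:t1 [load-bound]
step 2: L[2]=2 C[1]=3 → dur=3, Σ=13 | A=load:t2 B=compute:t1 [compute-bound]
step 3: L[3]=2 C[2]=9 → dur=9, Σ=22 | A=compute:t2 B=load:t3 [compute-bound]
step 4: L[4]=4 C[3]=2 → dur=4, Σ=26 | A=load:t4 B=compute:t3 [load-bound]
step 5: L[5]=8 C[4]=4 → dur=8, Σ=34 | A=compute:t4 B=load:t5 [load-bound]
step 6: L[6]=3 C[5]=5 → dur=5, Σ=39 | A=load:t6 B=compute:t5 [compute-bound]
step 7: C[6]=2 → dur=2, Σ=41 | A=compute:t6 B=idle [compute-only]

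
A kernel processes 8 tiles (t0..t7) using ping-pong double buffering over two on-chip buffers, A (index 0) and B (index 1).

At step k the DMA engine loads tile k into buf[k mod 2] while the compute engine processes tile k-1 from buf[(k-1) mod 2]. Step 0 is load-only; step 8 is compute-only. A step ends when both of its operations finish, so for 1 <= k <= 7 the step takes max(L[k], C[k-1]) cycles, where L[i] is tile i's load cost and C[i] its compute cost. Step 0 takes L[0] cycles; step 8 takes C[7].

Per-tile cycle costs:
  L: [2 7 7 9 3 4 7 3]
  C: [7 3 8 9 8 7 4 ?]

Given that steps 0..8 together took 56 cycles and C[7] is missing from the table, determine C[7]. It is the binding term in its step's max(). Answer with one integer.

C[7] = 3

step 0 = dur = L[0]=2 = 2
step 1 = dur = max(L[1]=7, C[0]=7) = 7
step 2 = dur = max(L[2]=7, C[1]=3) = 7
step 3 = dur = max(L[3]=9, C[2]=8) = 9
step 4 = dur = max(L[4]=3, C[3]=9) = 9
step 5 = dur = max(L[5]=4, C[4]=8) = 8
step 6 = dur = max(L[6]=7, C[5]=7) = 7
step 7 = dur = max(L[7]=3, C[6]=4) = 4
step 8 = dur = C[7]=? = C[7]  (unknown; binding)
sum of known step durations = 53
dur[8] = total - known = 56 - 53 = 3
C[7] is the binding max in step 8, so C[7] = dur[8] = 3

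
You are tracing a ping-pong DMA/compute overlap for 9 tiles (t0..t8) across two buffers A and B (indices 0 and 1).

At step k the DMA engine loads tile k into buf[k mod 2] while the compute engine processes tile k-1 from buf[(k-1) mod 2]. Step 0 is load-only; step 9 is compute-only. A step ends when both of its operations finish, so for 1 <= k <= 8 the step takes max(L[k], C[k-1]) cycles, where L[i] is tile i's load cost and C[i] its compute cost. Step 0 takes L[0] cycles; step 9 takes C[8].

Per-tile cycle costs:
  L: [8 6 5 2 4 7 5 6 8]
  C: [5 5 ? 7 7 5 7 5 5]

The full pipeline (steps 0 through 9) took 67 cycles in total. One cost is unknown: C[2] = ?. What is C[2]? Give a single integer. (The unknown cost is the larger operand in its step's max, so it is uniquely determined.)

step 0 | dur = L[0]=8 = 8
step 1 | dur = max(L[1]=6, C[0]=5) = 6
step 2 | dur = max(L[2]=5, C[1]=5) = 5
step 3 | dur = max(L[3]=2, C[2]=?) = C[2]  (unknown; binding)
step 4 | dur = max(L[4]=4, C[3]=7) = 7
step 5 | dur = max(L[5]=7, C[4]=7) = 7
step 6 | dur = max(L[6]=5, C[5]=5) = 5
step 7 | dur = max(L[7]=6, C[6]=7) = 7
step 8 | dur = max(L[8]=8, C[7]=5) = 8
step 9 | dur = C[8]=5 = 5
sum of known step durations = 58
dur[3] = total - known = 67 - 58 = 9
C[2] is the binding max in step 3, so C[2] = dur[3] = 9

C[2] = 9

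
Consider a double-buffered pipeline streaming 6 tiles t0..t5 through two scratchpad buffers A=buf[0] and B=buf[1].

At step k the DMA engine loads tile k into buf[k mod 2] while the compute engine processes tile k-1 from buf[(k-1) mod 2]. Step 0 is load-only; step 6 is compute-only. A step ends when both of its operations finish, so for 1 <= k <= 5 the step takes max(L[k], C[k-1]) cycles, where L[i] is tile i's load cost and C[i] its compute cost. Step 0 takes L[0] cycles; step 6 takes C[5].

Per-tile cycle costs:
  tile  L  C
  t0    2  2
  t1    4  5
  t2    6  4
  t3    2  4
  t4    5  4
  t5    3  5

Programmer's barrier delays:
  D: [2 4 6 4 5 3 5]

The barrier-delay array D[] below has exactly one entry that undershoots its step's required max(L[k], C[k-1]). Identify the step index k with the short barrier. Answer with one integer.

hazard at step 5

step 0: need L[0]=2 = 2; D[0]=2 ok
step 1: need max(L[1]=4,C[0]=2) = 4; D[1]=4 ok
step 2: need max(L[2]=6,C[1]=5) = 6; D[2]=6 ok
step 3: need max(L[3]=2,C[2]=4) = 4; D[3]=4 ok
step 4: need max(L[4]=5,C[3]=4) = 5; D[4]=5 ok
step 5: need max(L[5]=3,C[4]=4) = 4; D[5]=3 SHORT
step 6: need C[5]=5 = 5; D[6]=5 ok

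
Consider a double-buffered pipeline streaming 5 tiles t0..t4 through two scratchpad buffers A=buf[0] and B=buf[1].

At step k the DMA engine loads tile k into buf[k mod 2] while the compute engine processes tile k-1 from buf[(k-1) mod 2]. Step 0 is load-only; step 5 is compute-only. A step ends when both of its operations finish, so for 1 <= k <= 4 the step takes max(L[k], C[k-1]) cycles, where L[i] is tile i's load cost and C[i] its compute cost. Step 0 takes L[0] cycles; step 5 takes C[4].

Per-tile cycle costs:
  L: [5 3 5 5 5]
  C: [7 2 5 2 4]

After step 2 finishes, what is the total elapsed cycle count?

  0. 5=5c; end=5; A:t0 B:-
  1. max(3,7)=7c; end=12; A:t0 B:t1
  2. max(5,2)=5c; end=17; A:t2 B:t1
  3. max(5,5)=5c; end=22; A:t2 B:t3
  4. max(5,2)=5c; end=27; A:t4 B:t3
  5. 4=4c; end=31; A:t4 B:t3

end_cycle[2] = 17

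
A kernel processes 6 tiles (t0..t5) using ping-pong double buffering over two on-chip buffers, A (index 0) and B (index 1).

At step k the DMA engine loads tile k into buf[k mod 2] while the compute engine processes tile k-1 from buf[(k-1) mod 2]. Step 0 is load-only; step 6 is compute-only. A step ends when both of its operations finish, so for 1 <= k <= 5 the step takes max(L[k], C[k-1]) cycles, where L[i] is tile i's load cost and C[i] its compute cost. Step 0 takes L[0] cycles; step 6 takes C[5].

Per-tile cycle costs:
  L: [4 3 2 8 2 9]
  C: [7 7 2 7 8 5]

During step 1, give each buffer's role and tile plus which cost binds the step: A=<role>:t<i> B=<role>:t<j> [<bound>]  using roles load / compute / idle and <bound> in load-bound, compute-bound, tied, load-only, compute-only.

[0] DMA t0→A (4c) ∥ CU idle ⇒ 4c, clock 4
[1] DMA t1→B (3c) ∥ CU A:t0 (7c) ⇒ 7c, clock 11
[2] DMA t2→A (2c) ∥ CU B:t1 (7c) ⇒ 7c, clock 18
[3] DMA t3→B (8c) ∥ CU A:t2 (2c) ⇒ 8c, clock 26
[4] DMA t4→A (2c) ∥ CU B:t3 (7c) ⇒ 7c, clock 33
[5] DMA t5→B (9c) ∥ CU A:t4 (8c) ⇒ 9c, clock 42
[6] DMA idle ∥ CU B:t5 (5c) ⇒ 5c, clock 47

step 1: A=compute:t0 B=load:t1 [compute-bound]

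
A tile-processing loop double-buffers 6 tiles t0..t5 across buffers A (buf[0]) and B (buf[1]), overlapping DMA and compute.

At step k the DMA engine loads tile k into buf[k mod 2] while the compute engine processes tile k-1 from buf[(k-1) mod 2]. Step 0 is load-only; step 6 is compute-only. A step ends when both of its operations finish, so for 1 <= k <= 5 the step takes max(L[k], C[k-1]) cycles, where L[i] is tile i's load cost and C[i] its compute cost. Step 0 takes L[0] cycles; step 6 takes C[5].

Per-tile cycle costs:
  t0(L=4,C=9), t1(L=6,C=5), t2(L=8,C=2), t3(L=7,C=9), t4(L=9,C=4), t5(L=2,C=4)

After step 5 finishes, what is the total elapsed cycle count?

[0] DMA t0→A (4c) ∥ CU idle ⇒ 4c, clock 4
[1] DMA t1→B (6c) ∥ CU A:t0 (9c) ⇒ 9c, clock 13
[2] DMA t2→A (8c) ∥ CU B:t1 (5c) ⇒ 8c, clock 21
[3] DMA t3→B (7c) ∥ CU A:t2 (2c) ⇒ 7c, clock 28
[4] DMA t4→A (9c) ∥ CU B:t3 (9c) ⇒ 9c, clock 37
[5] DMA t5→B (2c) ∥ CU A:t4 (4c) ⇒ 4c, clock 41
[6] DMA idle ∥ CU B:t5 (4c) ⇒ 4c, clock 45

end_cycle[5] = 41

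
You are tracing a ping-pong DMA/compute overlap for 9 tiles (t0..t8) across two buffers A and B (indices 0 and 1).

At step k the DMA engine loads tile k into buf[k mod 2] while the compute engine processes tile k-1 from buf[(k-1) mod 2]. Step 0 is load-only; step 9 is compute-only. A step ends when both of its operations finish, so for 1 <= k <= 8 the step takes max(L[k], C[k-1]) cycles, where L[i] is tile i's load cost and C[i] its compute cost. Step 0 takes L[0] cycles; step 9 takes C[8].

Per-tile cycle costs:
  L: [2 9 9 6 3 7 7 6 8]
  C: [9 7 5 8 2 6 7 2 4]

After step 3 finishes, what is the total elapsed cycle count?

k=0 load=t0/2c comp=- wait=2 total=2
k=1 load=t1/9c comp=t0/9c wait=9 total=11
k=2 load=t2/9c comp=t1/7c wait=9 total=20
k=3 load=t3/6c comp=t2/5c wait=6 total=26
k=4 load=t4/3c comp=t3/8c wait=8 total=34
k=5 load=t5/7c comp=t4/2c wait=7 total=41
k=6 load=t6/7c comp=t5/6c wait=7 total=48
k=7 load=t7/6c comp=t6/7c wait=7 total=55
k=8 load=t8/8c comp=t7/2c wait=8 total=63
k=9 load=- comp=t8/4c wait=4 total=67

end_cycle[3] = 26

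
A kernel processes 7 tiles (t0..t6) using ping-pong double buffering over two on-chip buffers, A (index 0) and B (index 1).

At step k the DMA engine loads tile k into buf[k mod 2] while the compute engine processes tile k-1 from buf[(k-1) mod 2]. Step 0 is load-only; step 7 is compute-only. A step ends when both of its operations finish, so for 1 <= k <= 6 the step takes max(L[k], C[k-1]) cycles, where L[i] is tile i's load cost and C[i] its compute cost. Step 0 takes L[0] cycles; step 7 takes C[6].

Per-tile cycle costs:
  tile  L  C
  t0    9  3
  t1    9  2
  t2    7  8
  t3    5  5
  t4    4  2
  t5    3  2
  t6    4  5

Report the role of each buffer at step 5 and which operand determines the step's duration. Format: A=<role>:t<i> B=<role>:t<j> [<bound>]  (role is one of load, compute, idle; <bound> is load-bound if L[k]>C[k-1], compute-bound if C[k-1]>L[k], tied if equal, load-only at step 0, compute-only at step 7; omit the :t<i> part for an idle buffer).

  0. 9=9c; end=9; A:t0 B:-
  1. max(9,3)=9c; end=18; A:t0 B:t1
  2. max(7,2)=7c; end=25; A:t2 B:t1
  3. max(5,8)=8c; end=33; A:t2 B:t3
  4. max(4,5)=5c; end=38; A:t4 B:t3
  5. max(3,2)=3c; end=41; A:t4 B:t5
  6. max(4,2)=4c; end=45; A:t6 B:t5
  7. 5=5c; end=50; A:t6 B:t5

step 5: A=compute:t4 B=load:t5 [load-bound]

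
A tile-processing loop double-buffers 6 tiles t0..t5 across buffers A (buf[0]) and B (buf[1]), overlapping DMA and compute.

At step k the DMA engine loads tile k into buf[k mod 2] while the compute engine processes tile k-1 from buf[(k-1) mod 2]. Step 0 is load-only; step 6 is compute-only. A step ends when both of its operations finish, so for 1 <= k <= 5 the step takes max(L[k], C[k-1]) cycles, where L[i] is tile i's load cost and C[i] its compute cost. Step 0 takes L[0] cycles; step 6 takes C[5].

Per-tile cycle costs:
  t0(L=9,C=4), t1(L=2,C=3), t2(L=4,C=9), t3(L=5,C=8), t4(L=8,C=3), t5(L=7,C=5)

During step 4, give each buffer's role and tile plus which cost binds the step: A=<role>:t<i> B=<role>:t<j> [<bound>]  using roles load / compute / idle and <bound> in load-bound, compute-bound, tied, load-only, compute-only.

  0. 9=9c; end=9; A:t0 B:-
  1. max(2,4)=4c; end=13; A:t0 B:t1
  2. max(4,3)=4c; end=17; A:t2 B:t1
  3. max(5,9)=9c; end=26; A:t2 B:t3
  4. max(8,8)=8c; end=34; A:t4 B:t3
  5. max(7,3)=7c; end=41; A:t4 B:t5
  6. 5=5c; end=46; A:t4 B:t5

step 4: A=load:t4 B=compute:t3 [tied]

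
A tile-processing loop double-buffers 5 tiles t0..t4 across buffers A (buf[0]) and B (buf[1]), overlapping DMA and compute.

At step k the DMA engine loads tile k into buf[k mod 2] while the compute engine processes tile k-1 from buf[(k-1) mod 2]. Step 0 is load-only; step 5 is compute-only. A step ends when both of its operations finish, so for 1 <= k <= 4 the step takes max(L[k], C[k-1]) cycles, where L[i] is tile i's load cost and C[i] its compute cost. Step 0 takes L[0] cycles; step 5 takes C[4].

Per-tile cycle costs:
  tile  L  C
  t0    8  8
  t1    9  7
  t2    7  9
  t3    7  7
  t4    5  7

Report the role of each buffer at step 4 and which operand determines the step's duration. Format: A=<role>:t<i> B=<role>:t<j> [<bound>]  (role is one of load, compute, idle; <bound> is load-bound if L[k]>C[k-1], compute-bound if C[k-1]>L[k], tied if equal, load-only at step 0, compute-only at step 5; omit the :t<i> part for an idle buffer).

step 4: A=load:t4 B=compute:t3 [compute-bound]

k=0 load=t0/8c comp=- wait=8 total=8
k=1 load=t1/9c comp=t0/8c wait=9 total=17
k=2 load=t2/7c comp=t1/7c wait=7 total=24
k=3 load=t3/7c comp=t2/9c wait=9 total=33
k=4 load=t4/5c comp=t3/7c wait=7 total=40
k=5 load=- comp=t4/7c wait=7 total=47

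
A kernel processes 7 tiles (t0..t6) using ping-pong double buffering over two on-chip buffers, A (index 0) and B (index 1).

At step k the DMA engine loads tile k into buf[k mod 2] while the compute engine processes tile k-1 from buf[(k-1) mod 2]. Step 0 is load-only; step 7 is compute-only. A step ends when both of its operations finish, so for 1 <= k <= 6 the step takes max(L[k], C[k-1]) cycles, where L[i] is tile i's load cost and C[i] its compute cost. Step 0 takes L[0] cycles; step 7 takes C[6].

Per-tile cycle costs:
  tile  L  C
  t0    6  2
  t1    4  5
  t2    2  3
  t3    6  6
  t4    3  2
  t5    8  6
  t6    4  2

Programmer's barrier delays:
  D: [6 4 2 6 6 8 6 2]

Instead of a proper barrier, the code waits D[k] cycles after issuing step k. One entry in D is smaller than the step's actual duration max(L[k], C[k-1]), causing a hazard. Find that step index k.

hazard at step 2

step 0: need L[0]=6 = 6; D[0]=6 ok
step 1: need max(L[1]=4,C[0]=2) = 4; D[1]=4 ok
step 2: need max(L[2]=2,C[1]=5) = 5; D[2]=2 SHORT
step 3: need max(L[3]=6,C[2]=3) = 6; D[3]=6 ok
step 4: need max(L[4]=3,C[3]=6) = 6; D[4]=6 ok
step 5: need max(L[5]=8,C[4]=2) = 8; D[5]=8 ok
step 6: need max(L[6]=4,C[5]=6) = 6; D[6]=6 ok
step 7: need C[6]=2 = 2; D[7]=2 ok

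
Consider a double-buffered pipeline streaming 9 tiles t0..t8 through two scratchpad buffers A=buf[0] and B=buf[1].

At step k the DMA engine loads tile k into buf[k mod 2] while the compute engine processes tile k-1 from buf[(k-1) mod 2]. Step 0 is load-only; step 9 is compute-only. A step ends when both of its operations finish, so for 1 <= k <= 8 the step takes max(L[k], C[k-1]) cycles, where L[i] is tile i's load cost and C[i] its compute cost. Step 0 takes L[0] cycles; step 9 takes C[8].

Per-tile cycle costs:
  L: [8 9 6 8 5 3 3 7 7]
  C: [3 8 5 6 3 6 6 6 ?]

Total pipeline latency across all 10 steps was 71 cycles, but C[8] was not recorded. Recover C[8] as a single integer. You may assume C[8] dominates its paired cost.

C[8] = 9

step 0 = dur = L[0]=8 = 8
step 1 = dur = max(L[1]=9, C[0]=3) = 9
step 2 = dur = max(L[2]=6, C[1]=8) = 8
step 3 = dur = max(L[3]=8, C[2]=5) = 8
step 4 = dur = max(L[4]=5, C[3]=6) = 6
step 5 = dur = max(L[5]=3, C[4]=3) = 3
step 6 = dur = max(L[6]=3, C[5]=6) = 6
step 7 = dur = max(L[7]=7, C[6]=6) = 7
step 8 = dur = max(L[8]=7, C[7]=6) = 7
step 9 = dur = C[8]=? = C[8]  (unknown; binding)
sum of known step durations = 62
dur[9] = total - known = 71 - 62 = 9
C[8] is the binding max in step 9, so C[8] = dur[9] = 9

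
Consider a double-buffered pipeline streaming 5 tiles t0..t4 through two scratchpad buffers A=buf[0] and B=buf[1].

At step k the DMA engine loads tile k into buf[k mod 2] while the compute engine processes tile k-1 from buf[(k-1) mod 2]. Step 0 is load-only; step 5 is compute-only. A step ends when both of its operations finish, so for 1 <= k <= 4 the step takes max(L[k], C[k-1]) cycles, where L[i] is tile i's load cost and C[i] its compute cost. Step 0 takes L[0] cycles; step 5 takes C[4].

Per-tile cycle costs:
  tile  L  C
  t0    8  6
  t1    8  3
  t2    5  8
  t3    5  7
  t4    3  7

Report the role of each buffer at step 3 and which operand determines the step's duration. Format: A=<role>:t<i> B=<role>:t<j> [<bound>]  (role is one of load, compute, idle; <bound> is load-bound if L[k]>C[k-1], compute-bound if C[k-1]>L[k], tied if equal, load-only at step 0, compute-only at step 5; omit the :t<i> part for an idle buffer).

step 3: A=compute:t2 B=load:t3 [compute-bound]

  0. 8=8c; end=8; A:t0 B:-
  1. max(8,6)=8c; end=16; A:t0 B:t1
  2. max(5,3)=5c; end=21; A:t2 B:t1
  3. max(5,8)=8c; end=29; A:t2 B:t3
  4. max(3,7)=7c; end=36; A:t4 B:t3
  5. 7=7c; end=43; A:t4 B:t3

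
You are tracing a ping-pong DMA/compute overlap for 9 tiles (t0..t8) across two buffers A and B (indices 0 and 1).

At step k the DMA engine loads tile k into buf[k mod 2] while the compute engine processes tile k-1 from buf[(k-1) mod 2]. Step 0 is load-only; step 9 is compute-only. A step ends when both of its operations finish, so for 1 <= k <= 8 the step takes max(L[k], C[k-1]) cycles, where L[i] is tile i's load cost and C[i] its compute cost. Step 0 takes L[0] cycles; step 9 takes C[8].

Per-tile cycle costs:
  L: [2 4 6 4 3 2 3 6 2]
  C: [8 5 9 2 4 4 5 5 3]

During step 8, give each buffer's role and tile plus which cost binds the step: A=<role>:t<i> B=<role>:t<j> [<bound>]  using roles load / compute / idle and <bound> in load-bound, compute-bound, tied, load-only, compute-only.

step 8: A=load:t8 B=compute:t7 [compute-bound]

step 0: L[0]=2 → dur=2, Σ=2 | A=load:t0 B=idle [load-only]
step 1: L[1]=4 C[0]=8 → dur=8, Σ=10 | A=compute:t0 B=load:t1 [compute-bound]
step 2: L[2]=6 C[1]=5 → dur=6, Σ=16 | A=load:t2 B=compute:t1 [load-bound]
step 3: L[3]=4 C[2]=9 → dur=9, Σ=25 | A=compute:t2 B=load:t3 [compute-bound]
step 4: L[4]=3 C[3]=2 → dur=3, Σ=28 | A=load:t4 B=compute:t3 [load-bound]
step 5: L[5]=2 C[4]=4 → dur=4, Σ=32 | A=compute:t4 B=load:t5 [compute-bound]
step 6: L[6]=3 C[5]=4 → dur=4, Σ=36 | A=load:t6 B=compute:t5 [compute-bound]
step 7: L[7]=6 C[6]=5 → dur=6, Σ=42 | A=compute:t6 B=load:t7 [load-bound]
step 8: L[8]=2 C[7]=5 → dur=5, Σ=47 | A=load:t8 B=compute:t7 [compute-bound]
step 9: C[8]=3 → dur=3, Σ=50 | A=compute:t8 B=idle [compute-only]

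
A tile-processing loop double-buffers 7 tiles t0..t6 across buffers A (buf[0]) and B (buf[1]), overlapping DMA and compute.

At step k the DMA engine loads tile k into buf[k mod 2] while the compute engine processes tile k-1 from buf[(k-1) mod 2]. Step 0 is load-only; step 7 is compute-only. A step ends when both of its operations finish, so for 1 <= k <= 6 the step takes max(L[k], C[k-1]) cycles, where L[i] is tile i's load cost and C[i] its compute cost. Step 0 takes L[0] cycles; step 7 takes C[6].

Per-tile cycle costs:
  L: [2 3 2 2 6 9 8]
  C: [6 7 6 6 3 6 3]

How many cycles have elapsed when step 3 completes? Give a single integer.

  0. 2=2c; end=2; A:t0 B:-
  1. max(3,6)=6c; end=8; A:t0 B:t1
  2. max(2,7)=7c; end=15; A:t2 B:t1
  3. max(2,6)=6c; end=21; A:t2 B:t3
  4. max(6,6)=6c; end=27; A:t4 B:t3
  5. max(9,3)=9c; end=36; A:t4 B:t5
  6. max(8,6)=8c; end=44; A:t6 B:t5
  7. 3=3c; end=47; A:t6 B:t5

end_cycle[3] = 21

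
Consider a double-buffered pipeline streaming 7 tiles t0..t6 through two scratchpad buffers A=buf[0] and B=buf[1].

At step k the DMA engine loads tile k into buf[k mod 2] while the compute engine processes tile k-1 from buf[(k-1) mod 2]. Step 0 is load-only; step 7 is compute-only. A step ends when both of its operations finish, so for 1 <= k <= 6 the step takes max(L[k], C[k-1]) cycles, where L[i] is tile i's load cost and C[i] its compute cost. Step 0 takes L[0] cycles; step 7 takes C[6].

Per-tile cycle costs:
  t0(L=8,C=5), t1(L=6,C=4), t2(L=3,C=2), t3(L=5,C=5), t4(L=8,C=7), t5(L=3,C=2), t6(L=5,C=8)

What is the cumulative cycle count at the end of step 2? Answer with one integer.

k=0 load=t0/8c comp=- wait=8 total=8
k=1 load=t1/6c comp=t0/5c wait=6 total=14
k=2 load=t2/3c comp=t1/4c wait=4 total=18
k=3 load=t3/5c comp=t2/2c wait=5 total=23
k=4 load=t4/8c comp=t3/5c wait=8 total=31
k=5 load=t5/3c comp=t4/7c wait=7 total=38
k=6 load=t6/5c comp=t5/2c wait=5 total=43
k=7 load=- comp=t6/8c wait=8 total=51

end_cycle[2] = 18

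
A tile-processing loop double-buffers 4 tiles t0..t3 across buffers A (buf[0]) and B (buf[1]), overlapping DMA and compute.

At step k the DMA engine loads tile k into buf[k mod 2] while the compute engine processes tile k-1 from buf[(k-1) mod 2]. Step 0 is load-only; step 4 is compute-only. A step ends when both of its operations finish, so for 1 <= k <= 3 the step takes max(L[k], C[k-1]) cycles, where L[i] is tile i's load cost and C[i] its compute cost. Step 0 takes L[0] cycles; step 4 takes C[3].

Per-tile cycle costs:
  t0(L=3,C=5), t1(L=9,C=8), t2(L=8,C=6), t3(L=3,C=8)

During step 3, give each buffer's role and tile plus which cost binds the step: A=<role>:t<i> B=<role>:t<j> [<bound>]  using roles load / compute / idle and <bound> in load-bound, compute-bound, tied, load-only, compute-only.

step 3: A=compute:t2 B=load:t3 [compute-bound]

  0. 3=3c; end=3; A:t0 B:-
  1. max(9,5)=9c; end=12; A:t0 B:t1
  2. max(8,8)=8c; end=20; A:t2 B:t1
  3. max(3,6)=6c; end=26; A:t2 B:t3
  4. 8=8c; end=34; A:t2 B:t3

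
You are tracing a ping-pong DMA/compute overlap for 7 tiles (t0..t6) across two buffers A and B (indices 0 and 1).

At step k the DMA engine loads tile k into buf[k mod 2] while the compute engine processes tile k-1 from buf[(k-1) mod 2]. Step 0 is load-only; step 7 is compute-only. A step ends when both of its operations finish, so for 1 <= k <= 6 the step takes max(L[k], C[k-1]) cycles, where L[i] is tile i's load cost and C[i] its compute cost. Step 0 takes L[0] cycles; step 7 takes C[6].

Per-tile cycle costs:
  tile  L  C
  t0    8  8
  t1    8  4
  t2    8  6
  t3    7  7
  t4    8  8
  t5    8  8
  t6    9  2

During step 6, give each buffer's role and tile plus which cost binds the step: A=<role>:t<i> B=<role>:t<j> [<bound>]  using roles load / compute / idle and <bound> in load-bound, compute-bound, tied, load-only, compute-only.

step 6: A=load:t6 B=compute:t5 [load-bound]

k=0 load=t0/8c comp=- wait=8 total=8
k=1 load=t1/8c comp=t0/8c wait=8 total=16
k=2 load=t2/8c comp=t1/4c wait=8 total=24
k=3 load=t3/7c comp=t2/6c wait=7 total=31
k=4 load=t4/8c comp=t3/7c wait=8 total=39
k=5 load=t5/8c comp=t4/8c wait=8 total=47
k=6 load=t6/9c comp=t5/8c wait=9 total=56
k=7 load=- comp=t6/2c wait=2 total=58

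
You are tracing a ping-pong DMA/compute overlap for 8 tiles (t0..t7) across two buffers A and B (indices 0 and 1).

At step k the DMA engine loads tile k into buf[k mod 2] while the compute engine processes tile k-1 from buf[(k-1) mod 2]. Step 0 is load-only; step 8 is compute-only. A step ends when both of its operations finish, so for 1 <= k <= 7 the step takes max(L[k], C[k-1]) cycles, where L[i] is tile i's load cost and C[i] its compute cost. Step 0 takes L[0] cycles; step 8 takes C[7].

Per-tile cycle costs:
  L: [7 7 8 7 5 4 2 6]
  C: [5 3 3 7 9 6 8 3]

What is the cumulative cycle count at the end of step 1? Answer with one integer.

end_cycle[1] = 14

  0. 7=7c; end=7; A:t0 B:-
  1. max(7,5)=7c; end=14; A:t0 B:t1
  2. max(8,3)=8c; end=22; A:t2 B:t1
  3. max(7,3)=7c; end=29; A:t2 B:t3
  4. max(5,7)=7c; end=36; A:t4 B:t3
  5. max(4,9)=9c; end=45; A:t4 B:t5
  6. max(2,6)=6c; end=51; A:t6 B:t5
  7. max(6,8)=8c; end=59; A:t6 B:t7
  8. 3=3c; end=62; A:t6 B:t7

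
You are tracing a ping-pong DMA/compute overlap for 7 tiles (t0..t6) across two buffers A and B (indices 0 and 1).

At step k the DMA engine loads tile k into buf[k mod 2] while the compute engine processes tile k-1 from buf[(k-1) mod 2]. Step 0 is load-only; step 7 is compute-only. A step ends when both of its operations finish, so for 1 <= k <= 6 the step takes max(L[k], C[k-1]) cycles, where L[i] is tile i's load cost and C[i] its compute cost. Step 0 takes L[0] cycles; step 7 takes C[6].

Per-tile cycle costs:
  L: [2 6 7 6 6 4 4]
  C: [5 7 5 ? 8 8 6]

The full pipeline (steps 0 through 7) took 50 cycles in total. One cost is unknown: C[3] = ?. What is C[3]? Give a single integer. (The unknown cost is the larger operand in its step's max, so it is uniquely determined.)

C[3] = 7

step 0 → dur = L[0]=2 = 2
step 1 → dur = max(L[1]=6, C[0]=5) = 6
step 2 → dur = max(L[2]=7, C[1]=7) = 7
step 3 → dur = max(L[3]=6, C[2]=5) = 6
step 4 → dur = max(L[4]=6, C[3]=?) = C[3]  (unknown; binding)
step 5 → dur = max(L[5]=4, C[4]=8) = 8
step 6 → dur = max(L[6]=4, C[5]=8) = 8
step 7 → dur = C[6]=6 = 6
sum of known step durations = 43
dur[4] = total - known = 50 - 43 = 7
C[3] is the binding max in step 4, so C[3] = dur[4] = 7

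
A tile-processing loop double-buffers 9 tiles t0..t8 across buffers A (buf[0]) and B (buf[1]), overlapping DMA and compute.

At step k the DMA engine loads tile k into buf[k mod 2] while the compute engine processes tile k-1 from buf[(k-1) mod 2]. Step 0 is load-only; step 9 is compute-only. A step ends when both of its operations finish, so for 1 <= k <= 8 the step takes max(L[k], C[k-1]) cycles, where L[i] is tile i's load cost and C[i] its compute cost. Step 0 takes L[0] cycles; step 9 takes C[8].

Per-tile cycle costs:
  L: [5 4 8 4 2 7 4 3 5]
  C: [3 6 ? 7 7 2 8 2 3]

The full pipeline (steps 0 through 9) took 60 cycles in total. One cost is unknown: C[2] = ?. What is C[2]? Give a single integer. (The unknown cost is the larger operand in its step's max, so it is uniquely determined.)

step 0 → dur = L[0]=5 = 5
step 1 → dur = max(L[1]=4, C[0]=3) = 4
step 2 → dur = max(L[2]=8, C[1]=6) = 8
step 3 → dur = max(L[3]=4, C[2]=?) = C[2]  (unknown; binding)
step 4 → dur = max(L[4]=2, C[3]=7) = 7
step 5 → dur = max(L[5]=7, C[4]=7) = 7
step 6 → dur = max(L[6]=4, C[5]=2) = 4
step 7 → dur = max(L[7]=3, C[6]=8) = 8
step 8 → dur = max(L[8]=5, C[7]=2) = 5
step 9 → dur = C[8]=3 = 3
sum of known step durations = 51
dur[3] = total - known = 60 - 51 = 9
C[2] is the binding max in step 3, so C[2] = dur[3] = 9

C[2] = 9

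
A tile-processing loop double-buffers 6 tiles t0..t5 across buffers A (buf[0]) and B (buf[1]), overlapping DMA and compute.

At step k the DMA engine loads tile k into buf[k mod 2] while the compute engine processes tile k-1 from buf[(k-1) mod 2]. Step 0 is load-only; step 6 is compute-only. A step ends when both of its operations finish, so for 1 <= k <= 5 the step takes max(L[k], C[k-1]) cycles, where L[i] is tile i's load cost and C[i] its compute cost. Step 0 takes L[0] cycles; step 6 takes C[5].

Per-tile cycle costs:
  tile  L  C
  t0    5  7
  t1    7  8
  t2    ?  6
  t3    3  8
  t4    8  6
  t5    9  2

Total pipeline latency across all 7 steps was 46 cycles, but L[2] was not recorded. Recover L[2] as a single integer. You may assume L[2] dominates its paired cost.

L[2] = 9

step 0: dur = L[0]=5 = 5
step 1: dur = max(L[1]=7, C[0]=7) = 7
step 2: dur = max(L[2]=?, C[1]=8) = L[2]  (unknown; binding)
step 3: dur = max(L[3]=3, C[2]=6) = 6
step 4: dur = max(L[4]=8, C[3]=8) = 8
step 5: dur = max(L[5]=9, C[4]=6) = 9
step 6: dur = C[5]=2 = 2
sum of known step durations = 37
dur[2] = total - known = 46 - 37 = 9
L[2] is the binding max in step 2, so L[2] = dur[2] = 9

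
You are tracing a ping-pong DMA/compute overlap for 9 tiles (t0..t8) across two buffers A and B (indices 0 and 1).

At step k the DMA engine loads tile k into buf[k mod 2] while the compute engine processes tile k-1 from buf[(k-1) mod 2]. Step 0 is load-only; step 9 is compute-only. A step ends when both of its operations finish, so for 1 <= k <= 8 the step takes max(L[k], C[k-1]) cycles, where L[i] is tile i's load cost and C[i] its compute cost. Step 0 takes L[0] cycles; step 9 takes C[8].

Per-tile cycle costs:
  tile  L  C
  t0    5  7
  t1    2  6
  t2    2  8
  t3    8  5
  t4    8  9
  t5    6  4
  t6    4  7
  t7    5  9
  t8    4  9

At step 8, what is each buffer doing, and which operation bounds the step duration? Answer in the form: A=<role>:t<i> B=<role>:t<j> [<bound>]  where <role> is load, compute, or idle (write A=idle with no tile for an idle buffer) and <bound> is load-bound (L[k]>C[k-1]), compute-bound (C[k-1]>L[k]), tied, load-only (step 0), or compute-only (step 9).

  0. 5=5c; end=5; A:t0 B:-
  1. max(2,7)=7c; end=12; A:t0 B:t1
  2. max(2,6)=6c; end=18; A:t2 B:t1
  3. max(8,8)=8c; end=26; A:t2 B:t3
  4. max(8,5)=8c; end=34; A:t4 B:t3
  5. max(6,9)=9c; end=43; A:t4 B:t5
  6. max(4,4)=4c; end=47; A:t6 B:t5
  7. max(5,7)=7c; end=54; A:t6 B:t7
  8. max(4,9)=9c; end=63; A:t8 B:t7
  9. 9=9c; end=72; A:t8 B:t7

step 8: A=load:t8 B=compute:t7 [compute-bound]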